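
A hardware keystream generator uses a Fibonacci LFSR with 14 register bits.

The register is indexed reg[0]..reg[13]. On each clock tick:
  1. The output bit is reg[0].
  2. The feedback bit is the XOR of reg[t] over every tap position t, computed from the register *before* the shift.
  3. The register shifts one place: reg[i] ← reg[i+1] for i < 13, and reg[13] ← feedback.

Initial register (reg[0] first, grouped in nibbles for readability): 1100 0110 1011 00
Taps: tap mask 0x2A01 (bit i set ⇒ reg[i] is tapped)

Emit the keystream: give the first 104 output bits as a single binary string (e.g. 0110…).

k : reg_k → out_k, fb_k
0: 11000110101100 → 1, fb=0
1: 10001101011000 → 1, fb=0
2: 00011010110000 → 0, fb=1
3: 00110101100001 → 0, fb=1
4: 01101011000011 → 0, fb=1
5: 11010110000111 → 1, fb=1
6: 10101100001111 → 1, fb=1
7: 01011000011111 → 0, fb=1
8: 10110000111111 → 1, fb=0
9: 01100001111110 → 0, fb=0
10: 11000011111100 → 1, fb=1
11: 10000111111001 → 1, fb=1
12: 00001111110011 → 0, fb=0
13: 00011111100110 → 0, fb=1
14: 00111111001101 → 0, fb=0
15: 01111110011010 → 0, fb=1
16: 11111100110101 → 1, fb=0
17: 11111001101010 → 1, fb=1
18: 11110011010101 → 1, fb=0
19: 11100110101010 → 1, fb=1
20: 11001101010101 → 1, fb=0
21: 10011010101010 → 1, fb=1
22: 00110101010101 → 0, fb=1
23: 01101010101011 → 0, fb=1
24: 11010101010111 → 1, fb=0
25: 10101010101110 → 1, fb=0
26: 01010101011100 → 0, fb=0
27: 10101010111000 → 1, fb=0
28: 01010101110000 → 0, fb=1
29: 10101011100001 → 1, fb=0
30: 01010111000010 → 0, fb=0
31: 10101110000100 → 1, fb=0
32: 01011100001000 → 0, fb=0
33: 10111000010000 → 1, fb=0
34: 01110000100000 → 0, fb=0
35: 11100001000000 → 1, fb=1
36: 11000010000001 → 1, fb=0
37: 10000100000010 → 1, fb=1
38: 00001000000101 → 0, fb=0
39: 00010000001010 → 0, fb=0
40: 00100000010100 → 0, fb=0
41: 01000000101000 → 0, fb=0
42: 10000001010000 → 1, fb=0
43: 00000010100000 → 0, fb=0
44: 00000101000000 → 0, fb=0
45: 00001010000000 → 0, fb=0
46: 00010100000000 → 0, fb=0
47: 00101000000000 → 0, fb=0
48: 01010000000000 → 0, fb=0
49: 10100000000000 → 1, fb=1
50: 01000000000001 → 0, fb=1
51: 10000000000011 → 1, fb=0
52: 00000000000110 → 0, fb=1
53: 00000000001101 → 0, fb=0
54: 00000000011010 → 0, fb=1
55: 00000000110101 → 0, fb=1
56: 00000001101011 → 0, fb=1
57: 00000011010111 → 0, fb=1
58: 00000110101111 → 0, fb=0
59: 00001101011110 → 0, fb=0
60: 00011010111100 → 0, fb=0
61: 00110101111000 → 0, fb=1
62: 01101011110001 → 0, fb=0
63: 11010111100010 → 1, fb=1
64: 10101111000101 → 1, fb=1
65: 01011110001011 → 0, fb=1
66: 10111100010111 → 1, fb=0
67: 01111000101110 → 0, fb=1
68: 11110001011101 → 1, fb=0
69: 11100010111010 → 1, fb=0
70: 11000101110100 → 1, fb=1
71: 10001011101001 → 1, fb=0
72: 00010111010010 → 0, fb=1
73: 00101110100101 → 0, fb=0
74: 01011101001010 → 0, fb=0
75: 10111010010100 → 1, fb=1
76: 01110100101001 → 0, fb=1
77: 11101001010011 → 1, fb=1
78: 11010010100111 → 1, fb=1
79: 10100101001111 → 1, fb=1
80: 01001010011111 → 0, fb=1
81: 10010100111111 → 1, fb=0
82: 00101001111110 → 0, fb=0
83: 01010011111100 → 0, fb=0
84: 10100111111000 → 1, fb=0
85: 01001111110000 → 0, fb=1
86: 10011111100001 → 1, fb=0
87: 00111111000010 → 0, fb=0
88: 01111110000100 → 0, fb=1
89: 11111100001001 → 1, fb=0
90: 11111000010010 → 1, fb=0
91: 11110000100100 → 1, fb=0
92: 11100001001000 → 1, fb=1
93: 11000010010001 → 1, fb=1
94: 10000100100011 → 1, fb=0
95: 00001001000110 → 0, fb=1
96: 00010010001101 → 0, fb=0
97: 00100100011010 → 0, fb=1
98: 01001000110101 → 0, fb=1
99: 10010001101011 → 1, fb=0
100: 00100011010110 → 0, fb=0
101: 01000110101100 → 0, fb=1
102: 10001101011001 → 1, fb=1
103: 00011010110011 → 0, fb=0

11000110101100001111110011010101010111000010000001010000000000011010111100010111010010100111111000010010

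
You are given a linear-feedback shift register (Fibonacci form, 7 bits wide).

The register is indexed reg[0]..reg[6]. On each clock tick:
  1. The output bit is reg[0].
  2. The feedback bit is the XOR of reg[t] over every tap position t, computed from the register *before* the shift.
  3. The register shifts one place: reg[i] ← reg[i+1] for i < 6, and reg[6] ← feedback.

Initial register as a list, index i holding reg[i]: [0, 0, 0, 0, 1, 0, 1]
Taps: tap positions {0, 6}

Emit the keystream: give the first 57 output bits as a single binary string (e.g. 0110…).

k : reg_k → out_k, fb_k
0: 0000101 → 0, fb=1
1: 0001011 → 0, fb=1
2: 0010111 → 0, fb=1
3: 0101111 → 0, fb=1
4: 1011111 → 1, fb=0
5: 0111110 → 0, fb=0
6: 1111100 → 1, fb=1
7: 1111001 → 1, fb=0
8: 1110010 → 1, fb=1
9: 1100101 → 1, fb=0
10: 1001010 → 1, fb=1
11: 0010101 → 0, fb=1
12: 0101011 → 0, fb=1
13: 1010111 → 1, fb=0
14: 0101110 → 0, fb=0
15: 1011100 → 1, fb=1
16: 0111001 → 0, fb=1
17: 1110011 → 1, fb=0
18: 1100110 → 1, fb=1
19: 1001101 → 1, fb=0
20: 0011010 → 0, fb=0
21: 0110100 → 0, fb=0
22: 1101000 → 1, fb=1
23: 1010001 → 1, fb=0
24: 0100010 → 0, fb=0
25: 1000100 → 1, fb=1
26: 0001001 → 0, fb=1
27: 0010011 → 0, fb=1
28: 0100111 → 0, fb=1
29: 1001111 → 1, fb=0
30: 0011110 → 0, fb=0
31: 0111100 → 0, fb=0
32: 1111000 → 1, fb=1
33: 1110001 → 1, fb=0
34: 1100010 → 1, fb=1
35: 1000101 → 1, fb=0
36: 0001010 → 0, fb=0
37: 0010100 → 0, fb=0
38: 0101000 → 0, fb=0
39: 1010000 → 1, fb=1
40: 0100001 → 0, fb=1
41: 1000011 → 1, fb=0
42: 0000110 → 0, fb=0
43: 0001100 → 0, fb=0
44: 0011000 → 0, fb=0
45: 0110000 → 0, fb=0
46: 1100000 → 1, fb=1
47: 1000001 → 1, fb=0
48: 0000010 → 0, fb=0
49: 0000100 → 0, fb=0
50: 0001000 → 0, fb=0
51: 0010000 → 0, fb=0
52: 0100000 → 0, fb=0
53: 1000000 → 1, fb=1
54: 0000001 → 0, fb=1
55: 0000011 → 0, fb=1
56: 0000111 → 0, fb=1

000010111110010101110011010001001111000101000011000001000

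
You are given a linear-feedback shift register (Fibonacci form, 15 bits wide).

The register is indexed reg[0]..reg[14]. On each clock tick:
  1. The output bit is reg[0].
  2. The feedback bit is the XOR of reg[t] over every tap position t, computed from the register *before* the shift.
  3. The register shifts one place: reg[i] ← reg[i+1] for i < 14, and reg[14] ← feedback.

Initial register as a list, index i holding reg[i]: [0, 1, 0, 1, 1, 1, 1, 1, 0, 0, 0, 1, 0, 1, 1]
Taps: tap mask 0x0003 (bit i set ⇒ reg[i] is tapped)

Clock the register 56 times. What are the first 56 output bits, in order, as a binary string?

01011111000101111100001001110000100011010010001100101110

tick  register→output (feedback)
  0  010111110001011→0 (1)
  1  101111100010111→1 (1)
  2  011111000101111→0 (1)
  3  111110001011111→1 (0)
  4  111100010111110→1 (0)
  5  111000101111100→1 (0)
  6  110001011111000→1 (0)
  7  100010111110000→1 (1)
  8  000101111100001→0 (0)
  9  001011111000010→0 (0)
 10  010111110000100→0 (1)
 11  101111100001001→1 (1)
 12  011111000010011→0 (1)
 13  111110000100111→1 (0)
 14  111100001001110→1 (0)
 15  111000010011100→1 (0)
 16  110000100111000→1 (0)
 17  100001001110000→1 (1)
 18  000010011100001→0 (0)
 19  000100111000010→0 (0)
 20  001001110000100→0 (0)
 21  010011100001000→0 (1)
 22  100111000010001→1 (1)
 23  001110000100011→0 (0)
 24  011100001000110→0 (1)
 25  111000010001101→1 (0)
 26  110000100011010→1 (0)
 27  100001000110100→1 (1)
 28  000010001101001→0 (0)
 29  000100011010010→0 (0)
 30  001000110100100→0 (0)
 31  010001101001000→0 (1)
 32  100011010010001→1 (1)
 33  000110100100011→0 (0)
 34  001101001000110→0 (0)
 35  011010010001100→0 (1)
 36  110100100011001→1 (0)
 37  101001000110010→1 (1)
 38  010010001100101→0 (1)
 39  100100011001011→1 (1)
 40  001000110010111→0 (0)
 41  010001100101110→0 (1)
 42  100011001011101→1 (1)
 43  000110010111011→0 (0)
 44  001100101110110→0 (0)
 45  011001011101100→0 (1)
 46  110010111011001→1 (0)
 47  100101110110010→1 (1)
 48  001011101100101→0 (0)
 49  010111011001010→0 (1)
 50  101110110010101→1 (1)
 51  011101100101011→0 (1)
 52  111011001010111→1 (0)
 53  110110010101110→1 (0)
 54  101100101011100→1 (1)
 55  011001010111001→0 (1)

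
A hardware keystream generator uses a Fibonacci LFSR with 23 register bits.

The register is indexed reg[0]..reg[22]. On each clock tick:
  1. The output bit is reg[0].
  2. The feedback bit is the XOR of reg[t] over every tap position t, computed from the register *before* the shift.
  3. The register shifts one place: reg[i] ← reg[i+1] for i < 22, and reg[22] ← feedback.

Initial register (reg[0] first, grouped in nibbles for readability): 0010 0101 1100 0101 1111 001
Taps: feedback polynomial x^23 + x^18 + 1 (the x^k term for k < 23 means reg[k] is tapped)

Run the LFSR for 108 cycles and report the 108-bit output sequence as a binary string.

tick  register→output (feedback)
  0  00100101110001011111001→0 (1)
  1  01001011100010111110011→0 (1)
  2  10010111000101111100111→1 (1)
  3  00101110001011111001111→0 (0)
  4  01011100010111110011110→0 (1)
  5  10111000101111100111101→1 (0)
  6  01110001011111001111010→0 (1)
  7  11100010111110011110101→1 (0)
  8  11000101111100111101010→1 (1)
  9  10001011111001111010101→1 (0)
 10  00010111110011110101010→0 (0)
 11  00101111100111101010100→0 (1)
 12  01011111001111010101001→0 (0)
 13  10111110011110101010010→1 (0)
 14  01111100111101010100100→0 (0)
 15  11111001111010101001000→1 (1)
 16  11110011110101010010001→1 (0)
 17  11100111101010100100010→1 (1)
 18  11001111010101001000101→1 (1)
 19  10011110101010010001011→1 (1)
 20  00111101010100100010111→0 (1)
 21  01111010101001000101111→0 (0)
 22  11110101010010001011110→1 (0)
 23  11101010100100010111100→1 (0)
 24  11010101001000101111000→1 (0)
 25  10101010010001011110000→1 (0)
 26  01010100100010111100000→0 (0)
 27  10101001000101111000000→1 (1)
 28  01010010001011110000001→0 (0)
 29  10100100010111100000010→1 (1)
 30  01001000101111000000101→0 (0)
 31  10010001011110000001010→1 (1)
 32  00100010111100000010101→0 (1)
 33  01000101111000000101011→0 (0)
 34  10001011110000001010110→1 (0)
 35  00010111100000010101100→0 (0)
 36  00101111000000101011000→0 (1)
 37  01011110000001010110001→0 (1)
 38  10111100000010101100011→1 (1)
 39  01111000000101011000111→0 (0)
 40  11110000001010110001110→1 (1)
 41  11100000010101100011101→1 (0)
 42  11000000101011000111010→1 (0)
 43  10000001010110001110100→1 (0)
 44  00000010101100011101000→0 (0)
 45  00000101011000111010000→0 (1)
 46  00001010110001110100001→0 (0)
 47  00010101100011101000010→0 (0)
 48  00101011000111010000100→0 (0)
 49  01010110001110100001000→0 (0)
 50  10101100011101000010000→1 (0)
 51  01011000111010000100000→0 (0)
 52  10110001110100001000000→1 (1)
 53  01100011101000010000001→0 (0)
 54  11000111010000100000010→1 (1)
 55  10001110100001000000101→1 (1)
 56  00011101000010000001011→0 (0)
 57  00111010000100000010110→0 (1)
 58  01110100001000000101101→0 (0)
 59  11101000010000001011010→1 (0)
 60  11010000100000010110100→1 (0)
 61  10100001000000101101000→1 (1)
 62  01000010000001011010001→0 (1)
 63  10000100000010110100011→1 (1)
 64  00001000000101101000111→0 (0)
 65  00010000001011010001110→0 (0)
 66  00100000010110100011100→0 (1)
 67  01000000101101000111001→0 (1)
 68  10000001011010001110011→1 (0)
 69  00000010110100011100110→0 (0)
 70  00000101101000111001100→0 (0)
 71  00001011010001110011000→0 (1)
 72  00010110100011100110001→0 (1)
 73  00101101000111001100011→0 (0)
 74  01011010001110011000110→0 (0)
 75  10110100011100110001100→1 (1)
 76  01101000111001100011001→0 (1)
 77  11010001110011000110011→1 (0)
 78  10100011100110001100110→1 (1)
 79  01000111001100011001101→0 (0)
 80  10001110011000110011010→1 (0)
 81  00011100110001100110100→0 (1)
 82  00111001100011001101001→0 (0)
 83  01110011000110011010010→0 (1)
 84  11100110001100110100101→1 (1)
 85  11001100011001101001011→1 (1)
 86  10011000110011010010111→1 (0)
 87  00110001100110100101110→0 (0)
 88  01100011001101001011100→0 (1)
 89  11000110011010010111001→1 (0)
 90  10001100110100101110010→1 (0)
 91  00011001101001011100100→0 (0)
 92  00110011010010111001000→0 (0)
 93  01100110100101110010000→0 (1)
 94  11001101001011100100001→1 (1)
 95  10011010010111001000011→1 (1)
 96  00110100101110010000111→0 (0)
 97  01101001011100100001110→0 (0)
 98  11010010111001000011100→1 (0)
 99  10100101110010000111000→1 (0)
100  01001011100100001110000→0 (1)
101  10010111001000011100001→1 (1)
102  00101110010000111000011→0 (0)
103  01011100100001110000110→0 (0)
104  10111001000011100001100→1 (1)
105  01110010000111000011001→0 (1)
106  11100100001110000110011→1 (0)
107  11001000011100001100110→1 (1)

001001011100010111110011110101010010001011110000001010110001110100001000000101101000111001100011001101001011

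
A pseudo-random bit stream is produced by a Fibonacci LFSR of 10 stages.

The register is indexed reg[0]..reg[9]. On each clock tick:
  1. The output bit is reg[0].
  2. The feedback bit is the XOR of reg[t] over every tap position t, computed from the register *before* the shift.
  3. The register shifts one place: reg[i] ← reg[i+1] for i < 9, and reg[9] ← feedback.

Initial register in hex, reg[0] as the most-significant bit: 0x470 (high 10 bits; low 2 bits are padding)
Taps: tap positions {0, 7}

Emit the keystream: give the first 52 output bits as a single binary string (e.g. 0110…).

0100011100110111001010001101000000110010010001000001

tick  register→output (feedback)
  0  0100011100→0 (1)
  1  1000111001→1 (1)
  2  0001110011→0 (0)
  3  0011100110→0 (1)
  4  0111001101→0 (1)
  5  1110011011→1 (1)
  6  1100110111→1 (0)
  7  1001101110→1 (0)
  8  0011011100→0 (1)
  9  0110111001→0 (0)
 10  1101110010→1 (1)
 11  1011100101→1 (0)
 12  0111001010→0 (0)
 13  1110010100→1 (0)
 14  1100101000→1 (1)
 15  1001010001→1 (1)
 16  0010100011→0 (0)
 17  0101000110→0 (1)
 18  1010001101→1 (0)
 19  0100011010→0 (0)
 20  1000110100→1 (0)
 21  0001101000→0 (0)
 22  0011010000→0 (0)
 23  0110100000→0 (0)
 24  1101000000→1 (1)
 25  1010000001→1 (1)
 26  0100000011→0 (0)
 27  1000000110→1 (0)
 28  0000001100→0 (1)
 29  0000011001→0 (0)
 30  0000110010→0 (0)
 31  0001100100→0 (1)
 32  0011001001→0 (0)
 33  0110010010→0 (0)
 34  1100100100→1 (0)
 35  1001001000→1 (1)
 36  0010010001→0 (0)
 37  0100100010→0 (0)
 38  1001000100→1 (0)
 39  0010001000→0 (0)
 40  0100010000→0 (0)
 41  1000100000→1 (1)
 42  0001000001→0 (0)
 43  0010000010→0 (0)
 44  0100000100→0 (1)
 45  1000001001→1 (1)
 46  0000010011→0 (0)
 47  0000100110→0 (1)
 48  0001001101→0 (1)
 49  0010011011→0 (0)
 50  0100110110→0 (1)
 51  1001101101→1 (0)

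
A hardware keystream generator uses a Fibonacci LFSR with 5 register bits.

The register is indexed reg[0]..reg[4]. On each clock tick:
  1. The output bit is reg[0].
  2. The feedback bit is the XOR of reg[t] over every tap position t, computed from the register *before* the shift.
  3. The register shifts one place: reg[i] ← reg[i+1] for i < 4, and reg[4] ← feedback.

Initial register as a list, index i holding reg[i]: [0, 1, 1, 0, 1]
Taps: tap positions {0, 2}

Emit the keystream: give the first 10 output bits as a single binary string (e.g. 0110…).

0110111010

step | reg (before) | out | fb
   0 | 01101 | 0 | 1
   1 | 11011 | 1 | 1
   2 | 10111 | 1 | 0
   3 | 01110 | 0 | 1
   4 | 11101 | 1 | 0
   5 | 11010 | 1 | 1
   6 | 10101 | 1 | 0
   7 | 01010 | 0 | 0
   8 | 10100 | 1 | 0
   9 | 01000 | 0 | 0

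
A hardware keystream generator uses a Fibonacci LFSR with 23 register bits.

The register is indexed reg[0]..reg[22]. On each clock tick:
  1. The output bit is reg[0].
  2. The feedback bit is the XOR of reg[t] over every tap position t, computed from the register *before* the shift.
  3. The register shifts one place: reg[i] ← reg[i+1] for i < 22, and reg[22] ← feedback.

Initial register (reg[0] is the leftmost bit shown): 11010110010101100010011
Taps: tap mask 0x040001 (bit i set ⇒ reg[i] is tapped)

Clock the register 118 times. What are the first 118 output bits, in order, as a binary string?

k : reg_k → out_k, fb_k
0: 11010110010101100010011 → 1, fb=0
1: 10101100101011000100110 → 1, fb=1
2: 01011001010110001001101 → 0, fb=0
3: 10110010101100010011010 → 1, fb=0
4: 01100101011000100110100 → 0, fb=1
5: 11001010110001001101001 → 1, fb=1
6: 10010101100010011010011 → 1, fb=0
7: 00101011000100110100110 → 0, fb=0
8: 01010110001001101001100 → 0, fb=0
9: 10101100010011010011000 → 1, fb=0
10: 01011000100110100110000 → 0, fb=1
11: 10110001001101001100001 → 1, fb=1
12: 01100010011010011000011 → 0, fb=0
13: 11000100110100110000110 → 1, fb=1
14: 10001001101001100001101 → 1, fb=1
15: 00010011010011000011011 → 0, fb=1
16: 00100110100110000110111 → 0, fb=1
17: 01001101001100001101111 → 0, fb=0
18: 10011010011000011011110 → 1, fb=0
19: 00110100110000110111100 → 0, fb=1
20: 01101001100001101111001 → 0, fb=1
21: 11010011000011011110011 → 1, fb=0
22: 10100110000110111100110 → 1, fb=1
23: 01001100001101111001101 → 0, fb=0
24: 10011000011011110011010 → 1, fb=0
25: 00110000110111100110100 → 0, fb=1
26: 01100001101111001101001 → 0, fb=0
27: 11000011011110011010010 → 1, fb=0
28: 10000110111100110100100 → 1, fb=1
29: 00001101111001101001001 → 0, fb=0
30: 00011011110011010010010 → 0, fb=1
31: 00110111100110100100101 → 0, fb=0
32: 01101111001101001001010 → 0, fb=0
33: 11011110011010010010100 → 1, fb=0
34: 10111100110100100101000 → 1, fb=1
35: 01111001101001001010001 → 0, fb=1
36: 11110011010010010100011 → 1, fb=1
37: 11100110100100101000111 → 1, fb=1
38: 11001101001001010001111 → 1, fb=1
39: 10011010010010100011111 → 1, fb=0
40: 00110100100101000111110 → 0, fb=1
41: 01101001001010001111101 → 0, fb=1
42: 11010010010100011111011 → 1, fb=0
43: 10100100101000111110110 → 1, fb=0
44: 01001001010001111101100 → 0, fb=0
45: 10010010100011111011000 → 1, fb=0
46: 00100101000111110110000 → 0, fb=1
47: 01001010001111101100001 → 0, fb=0
48: 10010100011111011000010 → 1, fb=1
49: 00101000111110110000101 → 0, fb=0
50: 01010001111101100001010 → 0, fb=0
51: 10100011111011000010100 → 1, fb=0
52: 01000111110110000101000 → 0, fb=0
53: 10001111101100001010000 → 1, fb=0
54: 00011111011000010100000 → 0, fb=0
55: 00111110110000101000000 → 0, fb=0
56: 01111101100001010000000 → 0, fb=0
57: 11111011000010100000000 → 1, fb=1
58: 11110110000101000000001 → 1, fb=1
59: 11101100001010000000011 → 1, fb=1
60: 11011000010100000000111 → 1, fb=1
61: 10110000101000000001111 → 1, fb=1
62: 01100001010000000011111 → 0, fb=1
63: 11000010100000000111111 → 1, fb=0
64: 10000101000000001111110 → 1, fb=0
65: 00001010000000011111100 → 0, fb=1
66: 00010100000000111111001 → 0, fb=1
67: 00101000000001111110011 → 0, fb=1
68: 01010000000011111100111 → 0, fb=0
69: 10100000000111111001110 → 1, fb=1
70: 01000000001111110011101 → 0, fb=1
71: 10000000011111100111011 → 1, fb=0
72: 00000000111111001110110 → 0, fb=1
73: 00000001111110011101101 → 0, fb=0
74: 00000011111100111011010 → 0, fb=1
75: 00000111111001110110101 → 0, fb=1
76: 00001111110011101101011 → 0, fb=0
77: 00011111100111011010110 → 0, fb=1
78: 00111111001110110101101 → 0, fb=0
79: 01111110011101101011010 → 0, fb=1
80: 11111100111011010110101 → 1, fb=0
81: 11111001110110101101010 → 1, fb=1
82: 11110011101101011010101 → 1, fb=0
83: 11100111011010110101010 → 1, fb=1
84: 11001110110101101010101 → 1, fb=0
85: 10011101101011010101010 → 1, fb=1
86: 00111011010110101010101 → 0, fb=1
87: 01110110101101010101011 → 0, fb=0
88: 11101101011010101010110 → 1, fb=0
89: 11011010110101010101100 → 1, fb=1
90: 10110101101010101011001 → 1, fb=0
91: 01101011010101010110010 → 0, fb=1
92: 11010110101010101100101 → 1, fb=1
93: 10101101010101011001011 → 1, fb=1
94: 01011010101010110010111 → 0, fb=1
95: 10110101010101100101111 → 1, fb=1
96: 01101010101011001011111 → 0, fb=1
97: 11010101010110010111111 → 1, fb=0
98: 10101010101100101111110 → 1, fb=0
99: 01010101011001011111100 → 0, fb=1
100: 10101010110010111111001 → 1, fb=0
101: 01010101100101111110010 → 0, fb=1
102: 10101011001011111100101 → 1, fb=1
103: 01010110010111111001011 → 0, fb=0
104: 10101100101111110010110 → 1, fb=0
105: 01011001011111100101100 → 0, fb=0
106: 10110010111111001011000 → 1, fb=0
107: 01100101111110010110000 → 0, fb=1
108: 11001011111100101100001 → 1, fb=1
109: 10010111111001011000011 → 1, fb=1
110: 00101111110010110000111 → 0, fb=0
111: 01011111100101100001110 → 0, fb=0
112: 10111111001011000011100 → 1, fb=0
113: 01111110010110000111000 → 0, fb=1
114: 11111100101100001110001 → 1, fb=0
115: 11111001011000011100010 → 1, fb=1
116: 11110010110000111000101 → 1, fb=1
117: 11100101100001110001011 → 1, fb=1

1101011001010110001001101001100001101111001101001001010001111101100001010000000011111100111011010110101010101100101111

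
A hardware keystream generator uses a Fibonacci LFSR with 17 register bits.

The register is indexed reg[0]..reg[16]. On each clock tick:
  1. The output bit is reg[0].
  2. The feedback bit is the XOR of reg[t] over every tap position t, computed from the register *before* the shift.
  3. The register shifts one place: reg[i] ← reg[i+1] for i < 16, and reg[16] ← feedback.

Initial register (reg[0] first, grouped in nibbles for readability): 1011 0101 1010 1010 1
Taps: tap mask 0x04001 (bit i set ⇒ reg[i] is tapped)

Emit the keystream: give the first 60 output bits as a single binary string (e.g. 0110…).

k : reg_k → out_k, fb_k
0: 10110101101010101 → 1, fb=0
1: 01101011010101010 → 0, fb=0
2: 11010110101010100 → 1, fb=0
3: 10101101010101000 → 1, fb=1
4: 01011010101010001 → 0, fb=0
5: 10110101010100010 → 1, fb=1
6: 01101010101000101 → 0, fb=1
7: 11010101010001011 → 1, fb=1
8: 10101010100010111 → 1, fb=0
9: 01010101000101110 → 0, fb=1
10: 10101010001011101 → 1, fb=0
11: 01010100010111010 → 0, fb=0
12: 10101000101110100 → 1, fb=0
13: 01010001011101000 → 0, fb=0
14: 10100010111010000 → 1, fb=1
15: 01000101110100001 → 0, fb=0
16: 10001011101000010 → 1, fb=1
17: 00010111010000101 → 0, fb=1
18: 00101110100001011 → 0, fb=0
19: 01011101000010110 → 0, fb=1
20: 10111010000101101 → 1, fb=0
21: 01110100001011010 → 0, fb=0
22: 11101000010110100 → 1, fb=0
23: 11010000101101000 → 1, fb=1
24: 10100001011010001 → 1, fb=1
25: 01000010110100011 → 0, fb=0
26: 10000101101000110 → 1, fb=0
27: 00001011010001100 → 0, fb=1
28: 00010110100011001 → 0, fb=0
29: 00101101000110010 → 0, fb=0
30: 01011010001100100 → 0, fb=1
31: 10110100011001001 → 1, fb=1
32: 01101000110010011 → 0, fb=0
33: 11010001100100110 → 1, fb=0
34: 10100011001001100 → 1, fb=0
35: 01000110010011000 → 0, fb=0
36: 10001100100110000 → 1, fb=1
37: 00011001001100001 → 0, fb=0
38: 00110010011000010 → 0, fb=0
39: 01100100110000100 → 0, fb=1
40: 11001001100001001 → 1, fb=1
41: 10010011000010011 → 1, fb=1
42: 00100110000100111 → 0, fb=1
43: 01001100001001111 → 0, fb=1
44: 10011000010011111 → 1, fb=0
45: 00110000100111110 → 0, fb=1
46: 01100001001111101 → 0, fb=1
47: 11000010011111011 → 1, fb=1
48: 10000100111110111 → 1, fb=0
49: 00001001111101110 → 0, fb=1
50: 00010011111011101 → 0, fb=1
51: 00100111110111011 → 0, fb=0
52: 01001111101110110 → 0, fb=1
53: 10011111011101101 → 1, fb=0
54: 00111110111011010 → 0, fb=0
55: 01111101110110100 → 0, fb=1
56: 11111011101101001 → 1, fb=1
57: 11110111011010011 → 1, fb=1
58: 11101110110100111 → 1, fb=0
59: 11011101101001110 → 1, fb=0

101101011010101010001011101000010110100011001001100001001111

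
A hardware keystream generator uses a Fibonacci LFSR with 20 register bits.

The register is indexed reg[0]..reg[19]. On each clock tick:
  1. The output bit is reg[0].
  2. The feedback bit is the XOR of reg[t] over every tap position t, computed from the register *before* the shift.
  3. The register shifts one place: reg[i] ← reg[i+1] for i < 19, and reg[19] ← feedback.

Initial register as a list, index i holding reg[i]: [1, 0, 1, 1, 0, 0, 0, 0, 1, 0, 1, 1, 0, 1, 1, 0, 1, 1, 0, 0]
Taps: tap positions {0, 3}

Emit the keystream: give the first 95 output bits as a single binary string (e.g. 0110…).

k : reg_k → out_k, fb_k
0: 10110000101101101100 → 1, fb=0
1: 01100001011011011000 → 0, fb=0
2: 11000010110110110000 → 1, fb=1
3: 10000101101101100001 → 1, fb=1
4: 00001011011011000011 → 0, fb=0
5: 00010110110110000110 → 0, fb=1
6: 00101101101100001101 → 0, fb=0
7: 01011011011000011010 → 0, fb=1
8: 10110110110000110101 → 1, fb=0
9: 01101101100001101010 → 0, fb=0
10: 11011011000011010100 → 1, fb=0
11: 10110110000110101000 → 1, fb=0
12: 01101100001101010000 → 0, fb=0
13: 11011000011010100000 → 1, fb=0
14: 10110000110101000000 → 1, fb=0
15: 01100001101010000000 → 0, fb=0
16: 11000011010100000000 → 1, fb=1
17: 10000110101000000001 → 1, fb=1
18: 00001101010000000011 → 0, fb=0
19: 00011010100000000110 → 0, fb=1
20: 00110101000000001101 → 0, fb=1
21: 01101010000000011011 → 0, fb=0
22: 11010100000000110110 → 1, fb=0
23: 10101000000001101100 → 1, fb=1
24: 01010000000011011001 → 0, fb=1
25: 10100000000110110011 → 1, fb=1
26: 01000000001101100111 → 0, fb=0
27: 10000000011011001110 → 1, fb=1
28: 00000000110110011101 → 0, fb=0
29: 00000001101100111010 → 0, fb=0
30: 00000011011001110100 → 0, fb=0
31: 00000110110011101000 → 0, fb=0
32: 00001101100111010000 → 0, fb=0
33: 00011011001110100000 → 0, fb=1
34: 00110110011101000001 → 0, fb=1
35: 01101100111010000011 → 0, fb=0
36: 11011001110100000110 → 1, fb=0
37: 10110011101000001100 → 1, fb=0
38: 01100111010000011000 → 0, fb=0
39: 11001110100000110000 → 1, fb=1
40: 10011101000001100001 → 1, fb=0
41: 00111010000011000010 → 0, fb=1
42: 01110100000110000101 → 0, fb=1
43: 11101000001100001011 → 1, fb=1
44: 11010000011000010111 → 1, fb=0
45: 10100000110000101110 → 1, fb=1
46: 01000001100001011101 → 0, fb=0
47: 10000011000010111010 → 1, fb=1
48: 00000110000101110101 → 0, fb=0
49: 00001100001011101010 → 0, fb=0
50: 00011000010111010100 → 0, fb=1
51: 00110000101110101001 → 0, fb=1
52: 01100001011101010011 → 0, fb=0
53: 11000010111010100110 → 1, fb=1
54: 10000101110101001101 → 1, fb=1
55: 00001011101010011011 → 0, fb=0
56: 00010111010100110110 → 0, fb=1
57: 00101110101001101101 → 0, fb=0
58: 01011101010011011010 → 0, fb=1
59: 10111010100110110101 → 1, fb=0
60: 01110101001101101010 → 0, fb=1
61: 11101010011011010101 → 1, fb=1
62: 11010100110110101011 → 1, fb=0
63: 10101001101101010110 → 1, fb=1
64: 01010011011010101101 → 0, fb=1
65: 10100110110101011011 → 1, fb=1
66: 01001101101010110111 → 0, fb=0
67: 10011011010101101110 → 1, fb=0
68: 00110110101011011100 → 0, fb=1
69: 01101101010110111001 → 0, fb=0
70: 11011010101101110010 → 1, fb=0
71: 10110101011011100100 → 1, fb=0
72: 01101010110111001000 → 0, fb=0
73: 11010101101110010000 → 1, fb=0
74: 10101011011100100000 → 1, fb=1
75: 01010110111001000001 → 0, fb=1
76: 10101101110010000011 → 1, fb=1
77: 01011011100100000111 → 0, fb=1
78: 10110111001000001111 → 1, fb=0
79: 01101110010000011110 → 0, fb=0
80: 11011100100000111100 → 1, fb=0
81: 10111001000001111000 → 1, fb=0
82: 01110010000011110000 → 0, fb=1
83: 11100100000111100001 → 1, fb=1
84: 11001000001111000011 → 1, fb=1
85: 10010000011110000111 → 1, fb=0
86: 00100000111100001110 → 0, fb=0
87: 01000001111000011100 → 0, fb=0
88: 10000011110000111000 → 1, fb=1
89: 00000111100001110001 → 0, fb=0
90: 00001111000011100010 → 0, fb=0
91: 00011110000111000100 → 0, fb=1
92: 00111100001110001001 → 0, fb=1
93: 01111000011100010011 → 0, fb=1
94: 11110000111000100111 → 1, fb=0

10110000101101101100001101010000000011011001110100000110000101110101001101101010110111001000001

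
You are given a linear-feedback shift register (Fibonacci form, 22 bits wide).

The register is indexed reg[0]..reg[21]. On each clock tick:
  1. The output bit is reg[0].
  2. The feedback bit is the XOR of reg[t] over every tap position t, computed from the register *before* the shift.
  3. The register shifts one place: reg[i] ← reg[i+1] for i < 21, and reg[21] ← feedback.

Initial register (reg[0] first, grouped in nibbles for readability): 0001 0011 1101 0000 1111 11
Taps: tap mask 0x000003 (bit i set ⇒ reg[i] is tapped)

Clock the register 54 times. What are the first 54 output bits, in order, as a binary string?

tick  register→output (feedback)
  0  0001001111010000111111→0 (0)
  1  0010011110100001111110→0 (0)
  2  0100111101000011111100→0 (1)
  3  1001111010000111111001→1 (1)
  4  0011110100001111110011→0 (0)
  5  0111101000011111100110→0 (1)
  6  1111010000111111001101→1 (0)
  7  1110100001111110011010→1 (0)
  8  1101000011111100110100→1 (0)
  9  1010000111111001101000→1 (1)
 10  0100001111110011010001→0 (1)
 11  1000011111100110100011→1 (1)
 12  0000111111001101000111→0 (0)
 13  0001111110011010001110→0 (0)
 14  0011111100110100011100→0 (0)
 15  0111111001101000111000→0 (1)
 16  1111110011010001110001→1 (0)
 17  1111100110100011100010→1 (0)
 18  1111001101000111000100→1 (0)
 19  1110011010001110001000→1 (0)
 20  1100110100011100010000→1 (0)
 21  1001101000111000100000→1 (1)
 22  0011010001110001000001→0 (0)
 23  0110100011100010000010→0 (1)
 24  1101000111000100000101→1 (0)
 25  1010001110001000001010→1 (1)
 26  0100011100010000010101→0 (1)
 27  1000111000100000101011→1 (1)
 28  0001110001000001010111→0 (0)
 29  0011100010000010101110→0 (0)
 30  0111000100000101011100→0 (1)
 31  1110001000001010111001→1 (0)
 32  1100010000010101110010→1 (0)
 33  1000100000101011100100→1 (1)
 34  0001000001010111001001→0 (0)
 35  0010000010101110010010→0 (0)
 36  0100000101011100100100→0 (1)
 37  1000001010111001001001→1 (1)
 38  0000010101110010010011→0 (0)
 39  0000101011100100100110→0 (0)
 40  0001010111001001001100→0 (0)
 41  0010101110010010011000→0 (0)
 42  0101011100100100110000→0 (1)
 43  1010111001001001100001→1 (1)
 44  0101110010010011000011→0 (1)
 45  1011100100100110000111→1 (1)
 46  0111001001001100001111→0 (1)
 47  1110010010011000011111→1 (0)
 48  1100100100110000111110→1 (0)
 49  1001001001100001111100→1 (1)
 50  0010010011000011111001→0 (0)
 51  0100100110000111110010→0 (1)
 52  1001001100001111100101→1 (1)
 53  0010011000011111001011→0 (0)

000100111101000011111100110100011100010000010101110010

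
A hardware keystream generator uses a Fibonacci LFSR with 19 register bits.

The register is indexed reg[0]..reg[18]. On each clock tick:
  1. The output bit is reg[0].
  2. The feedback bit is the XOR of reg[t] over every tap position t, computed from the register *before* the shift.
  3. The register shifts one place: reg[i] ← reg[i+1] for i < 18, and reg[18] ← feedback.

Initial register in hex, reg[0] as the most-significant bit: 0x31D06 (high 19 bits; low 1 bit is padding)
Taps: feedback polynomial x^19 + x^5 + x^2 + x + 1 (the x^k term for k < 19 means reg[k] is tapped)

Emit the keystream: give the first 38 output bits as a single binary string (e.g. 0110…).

step | reg (before) | out | fb
   0 | 0011000111010000011 | 0 | 1
   1 | 0110001110100000111 | 0 | 0
   2 | 1100011101000001110 | 1 | 1
   3 | 1000111010000011101 | 1 | 0
   4 | 0001110100000111010 | 0 | 1
   5 | 0011101000001110101 | 0 | 1
   6 | 0111010000011101011 | 0 | 1
   7 | 1110100000111010111 | 1 | 1
   8 | 1101000001110101111 | 1 | 0
   9 | 1010000011101011110 | 1 | 0
  10 | 0100000111010111100 | 0 | 1
  11 | 1000001110101111001 | 1 | 1
  12 | 0000011101011110011 | 0 | 1
  13 | 0000111010111100111 | 0 | 1
  14 | 0001110101111001111 | 0 | 1
  15 | 0011101011110011111 | 0 | 1
  16 | 0111010111100111111 | 0 | 1
  17 | 1110101111001111111 | 1 | 1
  18 | 1101011110011111111 | 1 | 1
  19 | 1010111100111111111 | 1 | 1
  20 | 0101111001111111111 | 0 | 0
  21 | 1011110011111111110 | 1 | 1
  22 | 0111100111111111101 | 0 | 0
  23 | 1111001111111111010 | 1 | 1
  24 | 1110011111111110101 | 1 | 0
  25 | 1100111111111101010 | 1 | 1
  26 | 1001111111111010101 | 1 | 0
  27 | 0011111111110101010 | 0 | 0
  28 | 0111111111101010100 | 0 | 1
  29 | 1111111111010101001 | 1 | 0
  30 | 1111111110101010010 | 1 | 0
  31 | 1111111101010100100 | 1 | 0
  32 | 1111111010101001000 | 1 | 0
  33 | 1111110101010010000 | 1 | 0
  34 | 1111101010100100000 | 1 | 1
  35 | 1111010101001000001 | 1 | 0
  36 | 1110101010010000010 | 1 | 1
  37 | 1101010100100000101 | 1 | 1

00110001110100000111010111100111111111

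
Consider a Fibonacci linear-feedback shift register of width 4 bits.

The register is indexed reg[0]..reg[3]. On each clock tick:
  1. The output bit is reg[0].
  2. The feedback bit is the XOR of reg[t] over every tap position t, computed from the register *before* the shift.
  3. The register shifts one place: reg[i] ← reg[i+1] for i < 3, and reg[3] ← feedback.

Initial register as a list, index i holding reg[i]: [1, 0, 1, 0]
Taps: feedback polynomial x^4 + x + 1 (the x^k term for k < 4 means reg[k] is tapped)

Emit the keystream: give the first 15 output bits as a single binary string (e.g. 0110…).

step | reg (before) | out | fb
   0 | 1010 | 1 | 1
   1 | 0101 | 0 | 1
   2 | 1011 | 1 | 1
   3 | 0111 | 0 | 1
   4 | 1111 | 1 | 0
   5 | 1110 | 1 | 0
   6 | 1100 | 1 | 0
   7 | 1000 | 1 | 1
   8 | 0001 | 0 | 0
   9 | 0010 | 0 | 0
  10 | 0100 | 0 | 1
  11 | 1001 | 1 | 1
  12 | 0011 | 0 | 0
  13 | 0110 | 0 | 1
  14 | 1101 | 1 | 0

101011110001001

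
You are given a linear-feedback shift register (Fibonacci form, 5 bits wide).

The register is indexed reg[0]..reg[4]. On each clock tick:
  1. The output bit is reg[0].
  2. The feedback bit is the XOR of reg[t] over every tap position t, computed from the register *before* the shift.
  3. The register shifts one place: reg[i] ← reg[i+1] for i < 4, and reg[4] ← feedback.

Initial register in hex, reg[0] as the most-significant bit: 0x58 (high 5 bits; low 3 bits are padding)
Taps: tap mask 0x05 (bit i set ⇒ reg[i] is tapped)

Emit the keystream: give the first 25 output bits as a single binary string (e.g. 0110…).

0101100111110001101110101

step | reg (before) | out | fb
   0 | 01011 | 0 | 0
   1 | 10110 | 1 | 0
   2 | 01100 | 0 | 1
   3 | 11001 | 1 | 1
   4 | 10011 | 1 | 1
   5 | 00111 | 0 | 1
   6 | 01111 | 0 | 1
   7 | 11111 | 1 | 0
   8 | 11110 | 1 | 0
   9 | 11100 | 1 | 0
  10 | 11000 | 1 | 1
  11 | 10001 | 1 | 1
  12 | 00011 | 0 | 0
  13 | 00110 | 0 | 1
  14 | 01101 | 0 | 1
  15 | 11011 | 1 | 1
  16 | 10111 | 1 | 0
  17 | 01110 | 0 | 1
  18 | 11101 | 1 | 0
  19 | 11010 | 1 | 1
  20 | 10101 | 1 | 0
  21 | 01010 | 0 | 0
  22 | 10100 | 1 | 0
  23 | 01000 | 0 | 0
  24 | 10000 | 1 | 1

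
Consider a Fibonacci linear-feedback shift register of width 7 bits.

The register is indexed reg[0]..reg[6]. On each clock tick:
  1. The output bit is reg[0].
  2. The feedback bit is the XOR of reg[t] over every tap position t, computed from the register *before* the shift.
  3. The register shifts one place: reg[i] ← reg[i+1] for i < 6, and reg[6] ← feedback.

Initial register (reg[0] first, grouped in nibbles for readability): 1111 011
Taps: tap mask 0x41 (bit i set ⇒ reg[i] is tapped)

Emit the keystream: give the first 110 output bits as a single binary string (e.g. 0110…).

step | reg (before) | out | fb
   0 | 1111011 | 1 | 0
   1 | 1110110 | 1 | 1
   2 | 1101101 | 1 | 0
   3 | 1011010 | 1 | 1
   4 | 0110101 | 0 | 1
   5 | 1101011 | 1 | 0
   6 | 1010110 | 1 | 1
   7 | 0101101 | 0 | 1
   8 | 1011011 | 1 | 0
   9 | 0110110 | 0 | 0
  10 | 1101100 | 1 | 1
  11 | 1011001 | 1 | 0
  12 | 0110010 | 0 | 0
  13 | 1100100 | 1 | 1
  14 | 1001001 | 1 | 0
  15 | 0010010 | 0 | 0
  16 | 0100100 | 0 | 0
  17 | 1001000 | 1 | 1
  18 | 0010001 | 0 | 1
  19 | 0100011 | 0 | 1
  20 | 1000111 | 1 | 0
  21 | 0001110 | 0 | 0
  22 | 0011100 | 0 | 0
  23 | 0111000 | 0 | 0
  24 | 1110000 | 1 | 1
  25 | 1100001 | 1 | 0
  26 | 1000010 | 1 | 1
  27 | 0000101 | 0 | 1
  28 | 0001011 | 0 | 1
  29 | 0010111 | 0 | 1
  30 | 0101111 | 0 | 1
  31 | 1011111 | 1 | 0
  32 | 0111110 | 0 | 0
  33 | 1111100 | 1 | 1
  34 | 1111001 | 1 | 0
  35 | 1110010 | 1 | 1
  36 | 1100101 | 1 | 0
  37 | 1001010 | 1 | 1
  38 | 0010101 | 0 | 1
  39 | 0101011 | 0 | 1
  40 | 1010111 | 1 | 0
  41 | 0101110 | 0 | 0
  42 | 1011100 | 1 | 1
  43 | 0111001 | 0 | 1
  44 | 1110011 | 1 | 0
  45 | 1100110 | 1 | 1
  46 | 1001101 | 1 | 0
  47 | 0011010 | 0 | 0
  48 | 0110100 | 0 | 0
  49 | 1101000 | 1 | 1
  50 | 1010001 | 1 | 0
  51 | 0100010 | 0 | 0
  52 | 1000100 | 1 | 1
  53 | 0001001 | 0 | 1
  54 | 0010011 | 0 | 1
  55 | 0100111 | 0 | 1
  56 | 1001111 | 1 | 0
  57 | 0011110 | 0 | 0
  58 | 0111100 | 0 | 0
  59 | 1111000 | 1 | 1
  60 | 1110001 | 1 | 0
  61 | 1100010 | 1 | 1
  62 | 1000101 | 1 | 0
  63 | 0001010 | 0 | 0
  64 | 0010100 | 0 | 0
  65 | 0101000 | 0 | 0
  66 | 1010000 | 1 | 1
  67 | 0100001 | 0 | 1
  68 | 1000011 | 1 | 0
  69 | 0000110 | 0 | 0
  70 | 0001100 | 0 | 0
  71 | 0011000 | 0 | 0
  72 | 0110000 | 0 | 0
  73 | 1100000 | 1 | 1
  74 | 1000001 | 1 | 0
  75 | 0000010 | 0 | 0
  76 | 0000100 | 0 | 0
  77 | 0001000 | 0 | 0
  78 | 0010000 | 0 | 0
  79 | 0100000 | 0 | 0
  80 | 1000000 | 1 | 1
  81 | 0000001 | 0 | 1
  82 | 0000011 | 0 | 1
  83 | 0000111 | 0 | 1
  84 | 0001111 | 0 | 1
  85 | 0011111 | 0 | 1
  86 | 0111111 | 0 | 1
  87 | 1111111 | 1 | 0
  88 | 1111110 | 1 | 1
  89 | 1111101 | 1 | 0
  90 | 1111010 | 1 | 1
  91 | 1110101 | 1 | 0
  92 | 1101010 | 1 | 1
  93 | 1010101 | 1 | 0
  94 | 0101010 | 0 | 0
  95 | 1010100 | 1 | 1
  96 | 0101001 | 0 | 1
  97 | 1010011 | 1 | 0
  98 | 0100110 | 0 | 0
  99 | 1001100 | 1 | 1
 100 | 0011001 | 0 | 1
 101 | 0110011 | 0 | 1
 102 | 1100111 | 1 | 0
 103 | 1001110 | 1 | 1
 104 | 0011101 | 0 | 1
 105 | 0111011 | 0 | 1
 106 | 1110111 | 1 | 0
 107 | 1101110 | 1 | 1
 108 | 1011101 | 1 | 0
 109 | 0111010 | 0 | 0

11110110101101100100100011100001011111001010111001101000100111100010100001100000100000011111110101010011001110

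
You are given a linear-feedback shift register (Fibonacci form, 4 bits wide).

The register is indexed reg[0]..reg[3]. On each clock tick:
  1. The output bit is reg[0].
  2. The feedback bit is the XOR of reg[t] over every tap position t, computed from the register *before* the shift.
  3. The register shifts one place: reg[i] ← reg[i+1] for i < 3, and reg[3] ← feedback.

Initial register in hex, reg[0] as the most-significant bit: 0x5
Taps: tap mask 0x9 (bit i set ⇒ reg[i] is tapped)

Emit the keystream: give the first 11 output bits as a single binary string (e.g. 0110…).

01011001000

k : reg_k → out_k, fb_k
0: 0101 → 0, fb=1
1: 1011 → 1, fb=0
2: 0110 → 0, fb=0
3: 1100 → 1, fb=1
4: 1001 → 1, fb=0
5: 0010 → 0, fb=0
6: 0100 → 0, fb=0
7: 1000 → 1, fb=1
8: 0001 → 0, fb=1
9: 0011 → 0, fb=1
10: 0111 → 0, fb=1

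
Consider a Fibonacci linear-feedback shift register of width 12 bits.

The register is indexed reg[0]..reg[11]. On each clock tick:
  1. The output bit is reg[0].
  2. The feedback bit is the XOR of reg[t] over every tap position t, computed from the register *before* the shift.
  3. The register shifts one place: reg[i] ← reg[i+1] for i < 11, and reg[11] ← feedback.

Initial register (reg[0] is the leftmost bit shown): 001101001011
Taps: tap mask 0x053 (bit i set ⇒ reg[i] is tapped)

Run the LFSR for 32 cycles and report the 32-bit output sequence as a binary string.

k : reg_k → out_k, fb_k
0: 001101001011 → 0, fb=0
1: 011010010110 → 0, fb=0
2: 110100101100 → 1, fb=1
3: 101001011001 → 1, fb=1
4: 010010110011 → 0, fb=1
5: 100101100111 → 1, fb=0
6: 001011001110 → 0, fb=1
7: 010110011101 → 0, fb=0
8: 101100111010 → 1, fb=0
9: 011001110100 → 0, fb=0
10: 110011101000 → 1, fb=0
11: 100111010000 → 1, fb=0
12: 001110100000 → 0, fb=0
13: 011101000000 → 0, fb=1
14: 111010000001 → 1, fb=1
15: 110100000011 → 1, fb=0
16: 101000000110 → 1, fb=1
17: 010000001101 → 0, fb=1
18: 100000011011 → 1, fb=1
19: 000000110111 → 0, fb=1
20: 000001101111 → 0, fb=1
21: 000011011111 → 0, fb=1
22: 000110111111 → 0, fb=0
23: 001101111110 → 0, fb=1
24: 011011111101 → 0, fb=1
25: 110111111011 → 1, fb=0
26: 101111110110 → 1, fb=1
27: 011111101101 → 0, fb=1
28: 111111011011 → 1, fb=1
29: 111110110111 → 1, fb=0
30: 111101101110 → 1, fb=1
31: 111011011101 → 1, fb=1

00110100101100111010000001101111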